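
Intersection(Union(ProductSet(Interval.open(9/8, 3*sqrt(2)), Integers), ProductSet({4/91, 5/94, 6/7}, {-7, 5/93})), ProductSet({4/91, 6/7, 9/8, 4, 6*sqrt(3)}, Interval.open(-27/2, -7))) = ProductSet({4}, Range(-13, -7, 1))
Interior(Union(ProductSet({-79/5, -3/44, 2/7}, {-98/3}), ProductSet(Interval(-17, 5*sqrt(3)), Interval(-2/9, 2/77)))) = ProductSet(Interval.open(-17, 5*sqrt(3)), Interval.open(-2/9, 2/77))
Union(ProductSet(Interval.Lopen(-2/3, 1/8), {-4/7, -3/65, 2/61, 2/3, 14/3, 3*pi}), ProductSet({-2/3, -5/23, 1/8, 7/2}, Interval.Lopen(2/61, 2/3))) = Union(ProductSet({-2/3, -5/23, 1/8, 7/2}, Interval.Lopen(2/61, 2/3)), ProductSet(Interval.Lopen(-2/3, 1/8), {-4/7, -3/65, 2/61, 2/3, 14/3, 3*pi}))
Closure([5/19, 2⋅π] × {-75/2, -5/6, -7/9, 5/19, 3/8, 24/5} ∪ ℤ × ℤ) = (ℤ × ℤ) ∪ ([5/19, 2⋅π] × {-75/2, -5/6, -7/9, 5/19, 3/8, 24/5})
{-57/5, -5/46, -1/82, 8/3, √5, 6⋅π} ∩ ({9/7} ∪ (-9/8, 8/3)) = {-5/46, -1/82, √5}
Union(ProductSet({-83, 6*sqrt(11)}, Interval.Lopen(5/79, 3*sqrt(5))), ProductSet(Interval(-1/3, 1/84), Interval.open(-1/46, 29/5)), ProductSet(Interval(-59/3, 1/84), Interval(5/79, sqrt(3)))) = Union(ProductSet({-83, 6*sqrt(11)}, Interval.Lopen(5/79, 3*sqrt(5))), ProductSet(Interval(-59/3, 1/84), Interval(5/79, sqrt(3))), ProductSet(Interval(-1/3, 1/84), Interval.open(-1/46, 29/5)))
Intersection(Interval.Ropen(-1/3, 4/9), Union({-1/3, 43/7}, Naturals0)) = Union({-1/3}, Range(0, 1, 1))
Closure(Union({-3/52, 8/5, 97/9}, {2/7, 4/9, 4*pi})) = {-3/52, 2/7, 4/9, 8/5, 97/9, 4*pi}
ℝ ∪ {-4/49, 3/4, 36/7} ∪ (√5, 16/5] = (-∞, ∞)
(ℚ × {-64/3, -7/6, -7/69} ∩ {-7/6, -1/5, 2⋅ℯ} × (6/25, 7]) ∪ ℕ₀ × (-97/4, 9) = ℕ₀ × (-97/4, 9)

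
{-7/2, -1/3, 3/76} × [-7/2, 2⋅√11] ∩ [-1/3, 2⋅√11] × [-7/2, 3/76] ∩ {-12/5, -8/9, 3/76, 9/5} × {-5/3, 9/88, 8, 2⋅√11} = {3/76} × {-5/3}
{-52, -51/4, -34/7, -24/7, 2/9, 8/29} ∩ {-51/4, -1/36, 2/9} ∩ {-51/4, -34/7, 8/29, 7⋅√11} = {-51/4}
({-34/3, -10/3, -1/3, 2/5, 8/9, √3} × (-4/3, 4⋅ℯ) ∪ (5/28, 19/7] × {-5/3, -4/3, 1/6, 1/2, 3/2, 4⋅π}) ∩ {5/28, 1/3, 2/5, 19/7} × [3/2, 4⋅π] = ({2/5} × [3/2, 4⋅ℯ)) ∪ ({1/3, 2/5, 19/7} × {3/2, 4⋅π})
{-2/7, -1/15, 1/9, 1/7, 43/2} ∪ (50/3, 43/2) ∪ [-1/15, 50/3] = {-2/7} ∪ [-1/15, 43/2]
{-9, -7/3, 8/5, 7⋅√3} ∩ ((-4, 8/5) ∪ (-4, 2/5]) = {-7/3}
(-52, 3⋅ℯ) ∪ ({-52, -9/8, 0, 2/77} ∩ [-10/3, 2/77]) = (-52, 3⋅ℯ)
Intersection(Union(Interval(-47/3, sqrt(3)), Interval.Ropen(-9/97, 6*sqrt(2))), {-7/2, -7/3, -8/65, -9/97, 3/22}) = {-7/2, -7/3, -8/65, -9/97, 3/22}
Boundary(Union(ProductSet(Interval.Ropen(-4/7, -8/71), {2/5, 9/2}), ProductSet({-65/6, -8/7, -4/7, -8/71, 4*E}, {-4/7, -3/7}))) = Union(ProductSet({-65/6, -8/7, -4/7, -8/71, 4*E}, {-4/7, -3/7}), ProductSet(Interval(-4/7, -8/71), {2/5, 9/2}))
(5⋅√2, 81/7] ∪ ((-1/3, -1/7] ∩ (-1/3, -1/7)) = (-1/3, -1/7) ∪ (5⋅√2, 81/7]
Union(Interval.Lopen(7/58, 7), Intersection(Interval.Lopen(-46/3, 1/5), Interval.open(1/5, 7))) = Interval.Lopen(7/58, 7)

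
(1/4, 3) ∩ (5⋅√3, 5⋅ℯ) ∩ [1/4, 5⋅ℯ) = ∅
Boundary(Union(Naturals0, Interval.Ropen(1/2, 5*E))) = Union(Complement(Naturals0, Interval.open(1/2, 5*E)), {1/2, 5*E})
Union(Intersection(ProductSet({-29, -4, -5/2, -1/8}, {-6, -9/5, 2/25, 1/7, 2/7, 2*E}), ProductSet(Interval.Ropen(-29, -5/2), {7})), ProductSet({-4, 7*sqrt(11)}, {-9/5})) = ProductSet({-4, 7*sqrt(11)}, {-9/5})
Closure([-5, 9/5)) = [-5, 9/5]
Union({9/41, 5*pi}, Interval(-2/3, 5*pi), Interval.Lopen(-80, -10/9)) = Union(Interval.Lopen(-80, -10/9), Interval(-2/3, 5*pi))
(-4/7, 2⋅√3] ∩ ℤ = {0, 1, 2, 3}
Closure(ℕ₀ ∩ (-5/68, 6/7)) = {0}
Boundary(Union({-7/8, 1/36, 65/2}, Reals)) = EmptySet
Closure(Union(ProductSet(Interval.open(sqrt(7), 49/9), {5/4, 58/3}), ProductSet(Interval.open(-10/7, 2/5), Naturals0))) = Union(ProductSet(Interval(-10/7, 2/5), Naturals0), ProductSet(Interval(sqrt(7), 49/9), {5/4, 58/3}))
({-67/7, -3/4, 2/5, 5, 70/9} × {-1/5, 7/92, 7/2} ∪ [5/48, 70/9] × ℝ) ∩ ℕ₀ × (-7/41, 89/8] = {1, 2, …, 7} × (-7/41, 89/8]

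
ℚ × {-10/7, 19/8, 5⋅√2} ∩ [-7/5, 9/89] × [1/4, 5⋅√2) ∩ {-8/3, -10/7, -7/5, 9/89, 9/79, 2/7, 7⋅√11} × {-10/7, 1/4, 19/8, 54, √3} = {-7/5, 9/89} × {19/8}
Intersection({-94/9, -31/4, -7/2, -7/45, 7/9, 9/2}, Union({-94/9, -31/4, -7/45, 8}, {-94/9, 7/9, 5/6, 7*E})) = {-94/9, -31/4, -7/45, 7/9}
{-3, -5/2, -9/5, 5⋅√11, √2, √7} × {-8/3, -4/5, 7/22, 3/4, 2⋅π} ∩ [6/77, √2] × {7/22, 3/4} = {√2} × {7/22, 3/4}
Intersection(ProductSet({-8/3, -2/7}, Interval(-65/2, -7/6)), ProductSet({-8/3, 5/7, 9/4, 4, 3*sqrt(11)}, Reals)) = ProductSet({-8/3}, Interval(-65/2, -7/6))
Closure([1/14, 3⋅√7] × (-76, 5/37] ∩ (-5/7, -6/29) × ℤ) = ∅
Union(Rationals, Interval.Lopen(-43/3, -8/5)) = Union(Interval(-43/3, -8/5), Rationals)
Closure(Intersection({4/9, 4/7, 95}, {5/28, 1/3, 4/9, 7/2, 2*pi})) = {4/9}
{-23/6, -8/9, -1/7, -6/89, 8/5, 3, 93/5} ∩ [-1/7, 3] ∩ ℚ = {-1/7, -6/89, 8/5, 3}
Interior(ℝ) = ℝ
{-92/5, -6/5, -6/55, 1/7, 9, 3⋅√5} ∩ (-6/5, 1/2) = {-6/55, 1/7}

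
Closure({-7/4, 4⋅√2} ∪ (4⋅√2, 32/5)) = {-7/4} ∪ [4⋅√2, 32/5]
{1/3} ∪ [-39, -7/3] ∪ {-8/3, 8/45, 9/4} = [-39, -7/3] ∪ {8/45, 1/3, 9/4}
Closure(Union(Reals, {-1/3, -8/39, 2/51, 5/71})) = Reals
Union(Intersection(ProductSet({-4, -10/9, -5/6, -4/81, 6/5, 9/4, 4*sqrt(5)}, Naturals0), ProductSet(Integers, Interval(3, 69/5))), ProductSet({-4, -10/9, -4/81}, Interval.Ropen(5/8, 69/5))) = ProductSet({-4, -10/9, -4/81}, Interval.Ropen(5/8, 69/5))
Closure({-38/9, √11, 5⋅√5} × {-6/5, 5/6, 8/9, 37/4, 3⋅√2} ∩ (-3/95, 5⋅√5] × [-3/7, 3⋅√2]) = {√11, 5⋅√5} × {5/6, 8/9, 3⋅√2}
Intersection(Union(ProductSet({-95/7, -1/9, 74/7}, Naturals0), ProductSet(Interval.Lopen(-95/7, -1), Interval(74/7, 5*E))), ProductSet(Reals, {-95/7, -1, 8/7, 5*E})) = ProductSet(Interval.Lopen(-95/7, -1), {5*E})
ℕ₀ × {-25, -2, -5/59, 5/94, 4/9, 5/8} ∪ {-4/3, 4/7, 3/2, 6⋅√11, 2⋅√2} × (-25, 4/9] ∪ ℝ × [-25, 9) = ℝ × [-25, 9)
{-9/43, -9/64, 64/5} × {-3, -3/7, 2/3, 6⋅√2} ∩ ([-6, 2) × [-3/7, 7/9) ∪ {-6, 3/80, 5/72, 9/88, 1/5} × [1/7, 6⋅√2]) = {-9/43, -9/64} × {-3/7, 2/3}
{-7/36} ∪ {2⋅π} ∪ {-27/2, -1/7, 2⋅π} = {-27/2, -7/36, -1/7, 2⋅π}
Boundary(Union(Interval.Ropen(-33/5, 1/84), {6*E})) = {-33/5, 1/84, 6*E}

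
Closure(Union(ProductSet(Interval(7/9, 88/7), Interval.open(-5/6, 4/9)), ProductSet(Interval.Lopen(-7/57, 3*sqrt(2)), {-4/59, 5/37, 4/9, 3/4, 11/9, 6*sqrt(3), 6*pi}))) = Union(ProductSet(Interval(-7/57, 3*sqrt(2)), {-4/59, 5/37, 4/9, 3/4, 11/9, 6*sqrt(3), 6*pi}), ProductSet(Interval(7/9, 88/7), Interval(-5/6, 4/9)))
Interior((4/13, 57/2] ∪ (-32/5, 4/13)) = (-32/5, 4/13) ∪ (4/13, 57/2)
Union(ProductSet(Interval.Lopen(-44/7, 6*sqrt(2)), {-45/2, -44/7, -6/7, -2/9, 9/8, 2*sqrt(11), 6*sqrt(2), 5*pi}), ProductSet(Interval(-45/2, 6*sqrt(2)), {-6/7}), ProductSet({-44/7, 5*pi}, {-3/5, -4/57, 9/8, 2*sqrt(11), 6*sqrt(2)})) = Union(ProductSet({-44/7, 5*pi}, {-3/5, -4/57, 9/8, 2*sqrt(11), 6*sqrt(2)}), ProductSet(Interval(-45/2, 6*sqrt(2)), {-6/7}), ProductSet(Interval.Lopen(-44/7, 6*sqrt(2)), {-45/2, -44/7, -6/7, -2/9, 9/8, 2*sqrt(11), 6*sqrt(2), 5*pi}))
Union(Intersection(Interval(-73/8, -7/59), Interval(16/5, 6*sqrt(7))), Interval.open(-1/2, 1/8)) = Interval.open(-1/2, 1/8)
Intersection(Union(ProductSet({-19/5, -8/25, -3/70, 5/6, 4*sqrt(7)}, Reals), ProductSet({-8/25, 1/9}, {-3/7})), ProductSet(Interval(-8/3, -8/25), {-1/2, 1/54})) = ProductSet({-8/25}, {-1/2, 1/54})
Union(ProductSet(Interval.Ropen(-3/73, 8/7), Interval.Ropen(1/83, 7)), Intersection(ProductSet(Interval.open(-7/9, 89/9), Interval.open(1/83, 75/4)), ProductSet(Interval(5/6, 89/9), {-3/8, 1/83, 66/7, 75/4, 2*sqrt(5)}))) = Union(ProductSet(Interval.Ropen(-3/73, 8/7), Interval.Ropen(1/83, 7)), ProductSet(Interval.Ropen(5/6, 89/9), {66/7, 2*sqrt(5)}))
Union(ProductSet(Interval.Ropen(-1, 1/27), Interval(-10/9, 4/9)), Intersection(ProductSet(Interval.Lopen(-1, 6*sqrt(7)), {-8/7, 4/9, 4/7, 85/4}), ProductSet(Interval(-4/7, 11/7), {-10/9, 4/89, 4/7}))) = Union(ProductSet(Interval.Ropen(-1, 1/27), Interval(-10/9, 4/9)), ProductSet(Interval(-4/7, 11/7), {4/7}))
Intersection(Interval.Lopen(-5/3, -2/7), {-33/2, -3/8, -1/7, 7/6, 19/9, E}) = {-3/8}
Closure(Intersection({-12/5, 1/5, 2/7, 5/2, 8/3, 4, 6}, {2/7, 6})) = {2/7, 6}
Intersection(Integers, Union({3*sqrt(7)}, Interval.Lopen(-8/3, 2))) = Range(-2, 3, 1)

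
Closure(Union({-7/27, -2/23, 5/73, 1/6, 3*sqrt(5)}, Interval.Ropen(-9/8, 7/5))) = Union({3*sqrt(5)}, Interval(-9/8, 7/5))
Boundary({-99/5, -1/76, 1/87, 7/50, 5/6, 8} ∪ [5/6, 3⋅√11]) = {-99/5, -1/76, 1/87, 7/50, 5/6, 3⋅√11}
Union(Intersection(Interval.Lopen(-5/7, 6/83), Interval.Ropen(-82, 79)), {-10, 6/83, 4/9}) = Union({-10, 4/9}, Interval.Lopen(-5/7, 6/83))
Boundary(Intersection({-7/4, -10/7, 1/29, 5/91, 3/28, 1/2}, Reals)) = {-7/4, -10/7, 1/29, 5/91, 3/28, 1/2}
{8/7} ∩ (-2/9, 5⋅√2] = {8/7}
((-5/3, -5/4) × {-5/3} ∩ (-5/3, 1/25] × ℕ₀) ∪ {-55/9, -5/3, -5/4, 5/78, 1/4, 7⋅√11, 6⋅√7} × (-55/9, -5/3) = {-55/9, -5/3, -5/4, 5/78, 1/4, 7⋅√11, 6⋅√7} × (-55/9, -5/3)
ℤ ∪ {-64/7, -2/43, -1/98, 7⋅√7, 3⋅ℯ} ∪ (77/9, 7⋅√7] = ℤ ∪ {-64/7, -2/43, -1/98, 3⋅ℯ} ∪ (77/9, 7⋅√7]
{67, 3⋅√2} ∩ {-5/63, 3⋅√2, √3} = {3⋅√2}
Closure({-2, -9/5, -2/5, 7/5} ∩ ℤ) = {-2}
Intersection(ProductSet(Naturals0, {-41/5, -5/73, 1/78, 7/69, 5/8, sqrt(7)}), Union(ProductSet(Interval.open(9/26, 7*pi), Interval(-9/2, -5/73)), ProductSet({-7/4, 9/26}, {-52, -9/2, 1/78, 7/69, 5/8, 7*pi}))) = ProductSet(Range(1, 22, 1), {-5/73})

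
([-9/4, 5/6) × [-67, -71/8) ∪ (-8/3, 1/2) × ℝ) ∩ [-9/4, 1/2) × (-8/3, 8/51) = [-9/4, 1/2) × (-8/3, 8/51)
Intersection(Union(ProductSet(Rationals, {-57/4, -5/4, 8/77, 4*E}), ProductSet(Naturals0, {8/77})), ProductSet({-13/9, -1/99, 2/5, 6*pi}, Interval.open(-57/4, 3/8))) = ProductSet({-13/9, -1/99, 2/5}, {-5/4, 8/77})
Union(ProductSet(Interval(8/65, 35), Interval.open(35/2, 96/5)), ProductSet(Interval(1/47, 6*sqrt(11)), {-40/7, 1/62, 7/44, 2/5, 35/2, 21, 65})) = Union(ProductSet(Interval(1/47, 6*sqrt(11)), {-40/7, 1/62, 7/44, 2/5, 35/2, 21, 65}), ProductSet(Interval(8/65, 35), Interval.open(35/2, 96/5)))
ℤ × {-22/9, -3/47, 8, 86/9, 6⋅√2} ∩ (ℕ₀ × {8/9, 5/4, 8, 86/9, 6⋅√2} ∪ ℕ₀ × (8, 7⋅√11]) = ℕ₀ × {8, 86/9, 6⋅√2}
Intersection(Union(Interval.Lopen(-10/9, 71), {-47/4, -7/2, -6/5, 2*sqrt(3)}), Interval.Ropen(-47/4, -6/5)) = {-47/4, -7/2}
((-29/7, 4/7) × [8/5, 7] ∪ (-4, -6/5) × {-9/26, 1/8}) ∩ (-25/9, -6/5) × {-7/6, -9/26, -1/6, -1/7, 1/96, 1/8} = (-25/9, -6/5) × {-9/26, 1/8}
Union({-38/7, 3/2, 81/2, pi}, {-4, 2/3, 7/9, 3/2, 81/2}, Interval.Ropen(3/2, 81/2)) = Union({-38/7, -4, 2/3, 7/9}, Interval(3/2, 81/2))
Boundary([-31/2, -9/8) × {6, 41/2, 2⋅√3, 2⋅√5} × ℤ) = [-31/2, -9/8] × {6, 41/2, 2⋅√3, 2⋅√5} × ℤ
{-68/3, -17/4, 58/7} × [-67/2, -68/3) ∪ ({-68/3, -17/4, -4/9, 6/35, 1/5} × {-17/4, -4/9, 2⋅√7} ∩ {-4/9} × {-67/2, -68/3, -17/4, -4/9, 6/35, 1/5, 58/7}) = ({-4/9} × {-17/4, -4/9}) ∪ ({-68/3, -17/4, 58/7} × [-67/2, -68/3))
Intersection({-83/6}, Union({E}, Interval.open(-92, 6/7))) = {-83/6}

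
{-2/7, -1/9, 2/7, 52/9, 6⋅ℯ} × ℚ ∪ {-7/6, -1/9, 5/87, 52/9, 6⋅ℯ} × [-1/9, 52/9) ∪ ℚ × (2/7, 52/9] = (ℚ × (2/7, 52/9]) ∪ ({-2/7, -1/9, 2/7, 52/9, 6⋅ℯ} × ℚ) ∪ ({-7/6, -1/9, 5/87, 52/9, 6⋅ℯ} × [-1/9, 52/9))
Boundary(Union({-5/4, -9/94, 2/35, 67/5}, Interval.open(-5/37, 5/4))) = {-5/4, -5/37, 5/4, 67/5}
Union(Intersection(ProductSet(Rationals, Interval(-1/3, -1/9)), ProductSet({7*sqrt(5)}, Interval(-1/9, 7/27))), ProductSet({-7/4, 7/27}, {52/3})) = ProductSet({-7/4, 7/27}, {52/3})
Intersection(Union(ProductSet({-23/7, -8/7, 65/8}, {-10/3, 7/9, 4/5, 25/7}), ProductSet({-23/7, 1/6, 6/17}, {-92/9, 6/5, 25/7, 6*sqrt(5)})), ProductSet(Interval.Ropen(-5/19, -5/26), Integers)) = EmptySet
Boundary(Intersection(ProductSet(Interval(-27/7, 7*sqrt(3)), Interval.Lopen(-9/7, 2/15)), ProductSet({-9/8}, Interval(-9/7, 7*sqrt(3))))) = ProductSet({-9/8}, Interval(-9/7, 2/15))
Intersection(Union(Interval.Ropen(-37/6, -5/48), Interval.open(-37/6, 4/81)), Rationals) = Intersection(Interval.Ropen(-37/6, 4/81), Rationals)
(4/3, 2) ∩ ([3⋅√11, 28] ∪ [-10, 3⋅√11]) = (4/3, 2)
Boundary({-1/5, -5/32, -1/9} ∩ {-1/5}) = {-1/5}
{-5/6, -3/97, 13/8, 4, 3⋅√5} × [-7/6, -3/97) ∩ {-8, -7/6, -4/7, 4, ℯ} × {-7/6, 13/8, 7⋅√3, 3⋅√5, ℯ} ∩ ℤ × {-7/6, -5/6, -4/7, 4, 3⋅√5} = {4} × {-7/6}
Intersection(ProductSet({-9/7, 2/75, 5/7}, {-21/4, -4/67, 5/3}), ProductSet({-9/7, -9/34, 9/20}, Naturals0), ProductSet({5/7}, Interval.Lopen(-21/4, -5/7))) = EmptySet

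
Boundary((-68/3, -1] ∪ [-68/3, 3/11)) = {-68/3, 3/11}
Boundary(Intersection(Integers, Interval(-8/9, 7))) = Range(0, 8, 1)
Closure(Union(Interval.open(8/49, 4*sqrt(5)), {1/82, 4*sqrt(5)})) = Union({1/82}, Interval(8/49, 4*sqrt(5)))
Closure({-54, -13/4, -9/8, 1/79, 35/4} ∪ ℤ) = ℤ ∪ {-13/4, -9/8, 1/79, 35/4}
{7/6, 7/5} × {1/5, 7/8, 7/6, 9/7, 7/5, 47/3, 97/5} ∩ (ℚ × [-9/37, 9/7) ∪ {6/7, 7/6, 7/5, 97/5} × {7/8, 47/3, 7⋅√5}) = {7/6, 7/5} × {1/5, 7/8, 7/6, 47/3}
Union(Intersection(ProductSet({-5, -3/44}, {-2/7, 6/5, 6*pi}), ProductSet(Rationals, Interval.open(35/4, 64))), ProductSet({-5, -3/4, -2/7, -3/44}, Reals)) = ProductSet({-5, -3/4, -2/7, -3/44}, Reals)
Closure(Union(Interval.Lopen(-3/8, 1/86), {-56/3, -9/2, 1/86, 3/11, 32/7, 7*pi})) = Union({-56/3, -9/2, 3/11, 32/7, 7*pi}, Interval(-3/8, 1/86))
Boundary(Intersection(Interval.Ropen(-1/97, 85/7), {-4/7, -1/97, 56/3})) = {-1/97}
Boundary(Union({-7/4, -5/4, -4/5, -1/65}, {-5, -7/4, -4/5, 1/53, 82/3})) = {-5, -7/4, -5/4, -4/5, -1/65, 1/53, 82/3}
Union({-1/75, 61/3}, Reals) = Reals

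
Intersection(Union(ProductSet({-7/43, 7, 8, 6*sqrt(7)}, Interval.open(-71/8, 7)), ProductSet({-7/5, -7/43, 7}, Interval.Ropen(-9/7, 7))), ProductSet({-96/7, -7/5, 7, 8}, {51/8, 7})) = ProductSet({-7/5, 7, 8}, {51/8})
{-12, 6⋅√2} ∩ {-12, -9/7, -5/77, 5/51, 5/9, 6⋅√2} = {-12, 6⋅√2}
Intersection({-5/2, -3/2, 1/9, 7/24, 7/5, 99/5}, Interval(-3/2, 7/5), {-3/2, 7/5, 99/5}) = {-3/2, 7/5}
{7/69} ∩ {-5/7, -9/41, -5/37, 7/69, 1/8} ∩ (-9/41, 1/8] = {7/69}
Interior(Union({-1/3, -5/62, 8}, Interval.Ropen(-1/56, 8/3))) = Interval.open(-1/56, 8/3)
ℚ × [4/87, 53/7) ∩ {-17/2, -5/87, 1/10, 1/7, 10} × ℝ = {-17/2, -5/87, 1/10, 1/7, 10} × [4/87, 53/7)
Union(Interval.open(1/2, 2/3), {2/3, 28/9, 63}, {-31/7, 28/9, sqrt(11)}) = Union({-31/7, 28/9, 63, sqrt(11)}, Interval.Lopen(1/2, 2/3))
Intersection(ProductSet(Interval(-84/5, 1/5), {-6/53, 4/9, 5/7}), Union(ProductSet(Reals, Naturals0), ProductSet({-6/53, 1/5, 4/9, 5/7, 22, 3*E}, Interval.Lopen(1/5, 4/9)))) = ProductSet({-6/53, 1/5}, {4/9})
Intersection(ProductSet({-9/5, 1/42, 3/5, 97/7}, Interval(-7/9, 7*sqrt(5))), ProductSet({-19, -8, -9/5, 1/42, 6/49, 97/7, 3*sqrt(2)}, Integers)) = ProductSet({-9/5, 1/42, 97/7}, Range(0, 16, 1))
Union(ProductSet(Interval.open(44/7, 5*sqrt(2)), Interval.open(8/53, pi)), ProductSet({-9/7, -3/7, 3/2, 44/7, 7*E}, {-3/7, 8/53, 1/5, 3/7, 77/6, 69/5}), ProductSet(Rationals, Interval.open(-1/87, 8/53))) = Union(ProductSet({-9/7, -3/7, 3/2, 44/7, 7*E}, {-3/7, 8/53, 1/5, 3/7, 77/6, 69/5}), ProductSet(Interval.open(44/7, 5*sqrt(2)), Interval.open(8/53, pi)), ProductSet(Rationals, Interval.open(-1/87, 8/53)))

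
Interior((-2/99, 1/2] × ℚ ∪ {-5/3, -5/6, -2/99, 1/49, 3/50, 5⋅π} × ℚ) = ∅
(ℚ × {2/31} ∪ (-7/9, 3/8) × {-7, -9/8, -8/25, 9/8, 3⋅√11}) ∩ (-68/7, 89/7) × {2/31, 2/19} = (ℚ ∩ (-68/7, 89/7)) × {2/31}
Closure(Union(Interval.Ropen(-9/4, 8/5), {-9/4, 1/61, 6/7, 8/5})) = Interval(-9/4, 8/5)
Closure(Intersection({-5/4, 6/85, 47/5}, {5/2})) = EmptySet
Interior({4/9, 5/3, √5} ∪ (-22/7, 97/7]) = (-22/7, 97/7)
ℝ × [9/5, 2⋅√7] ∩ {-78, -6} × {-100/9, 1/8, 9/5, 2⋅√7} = {-78, -6} × {9/5, 2⋅√7}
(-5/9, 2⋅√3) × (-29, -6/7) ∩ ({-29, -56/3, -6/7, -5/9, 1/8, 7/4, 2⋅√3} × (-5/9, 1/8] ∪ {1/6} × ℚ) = {1/6} × (ℚ ∩ (-29, -6/7))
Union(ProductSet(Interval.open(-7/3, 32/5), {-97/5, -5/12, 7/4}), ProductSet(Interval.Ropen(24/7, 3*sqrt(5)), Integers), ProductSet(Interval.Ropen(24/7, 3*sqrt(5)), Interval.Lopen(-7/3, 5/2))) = Union(ProductSet(Interval.open(-7/3, 32/5), {-97/5, -5/12, 7/4}), ProductSet(Interval.Ropen(24/7, 3*sqrt(5)), Union(Integers, Interval.Lopen(-7/3, 5/2))))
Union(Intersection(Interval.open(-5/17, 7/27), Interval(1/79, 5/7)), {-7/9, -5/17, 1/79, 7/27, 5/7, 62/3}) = Union({-7/9, -5/17, 5/7, 62/3}, Interval(1/79, 7/27))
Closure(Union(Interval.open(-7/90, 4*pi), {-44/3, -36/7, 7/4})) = Union({-44/3, -36/7}, Interval(-7/90, 4*pi))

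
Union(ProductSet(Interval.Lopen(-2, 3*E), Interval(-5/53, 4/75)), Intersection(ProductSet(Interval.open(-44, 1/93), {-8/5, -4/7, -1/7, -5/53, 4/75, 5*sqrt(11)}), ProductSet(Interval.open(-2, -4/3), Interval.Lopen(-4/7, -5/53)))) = Union(ProductSet(Interval.open(-2, -4/3), {-1/7, -5/53}), ProductSet(Interval.Lopen(-2, 3*E), Interval(-5/53, 4/75)))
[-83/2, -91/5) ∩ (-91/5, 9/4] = ∅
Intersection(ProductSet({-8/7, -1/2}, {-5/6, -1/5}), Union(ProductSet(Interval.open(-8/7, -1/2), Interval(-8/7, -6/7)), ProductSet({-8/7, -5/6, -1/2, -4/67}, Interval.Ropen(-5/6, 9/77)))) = ProductSet({-8/7, -1/2}, {-5/6, -1/5})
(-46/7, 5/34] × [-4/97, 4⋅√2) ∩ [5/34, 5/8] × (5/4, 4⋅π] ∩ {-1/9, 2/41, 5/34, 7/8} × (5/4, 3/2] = {5/34} × (5/4, 3/2]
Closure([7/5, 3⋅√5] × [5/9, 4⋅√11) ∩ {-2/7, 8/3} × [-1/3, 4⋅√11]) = {8/3} × [5/9, 4⋅√11]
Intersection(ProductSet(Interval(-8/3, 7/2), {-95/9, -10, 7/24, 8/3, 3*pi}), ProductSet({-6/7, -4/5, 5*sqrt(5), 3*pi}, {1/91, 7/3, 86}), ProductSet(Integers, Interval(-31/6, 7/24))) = EmptySet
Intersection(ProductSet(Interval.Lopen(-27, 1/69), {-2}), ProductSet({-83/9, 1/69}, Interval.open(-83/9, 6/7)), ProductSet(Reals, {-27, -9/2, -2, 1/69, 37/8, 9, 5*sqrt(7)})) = ProductSet({-83/9, 1/69}, {-2})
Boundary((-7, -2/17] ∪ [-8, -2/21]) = {-8, -2/21}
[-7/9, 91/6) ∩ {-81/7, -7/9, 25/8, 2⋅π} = {-7/9, 25/8, 2⋅π}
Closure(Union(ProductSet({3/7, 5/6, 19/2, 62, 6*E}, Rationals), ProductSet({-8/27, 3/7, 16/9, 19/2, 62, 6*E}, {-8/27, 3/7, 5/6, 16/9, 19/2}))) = Union(ProductSet({3/7, 5/6, 19/2, 62, 6*E}, Reals), ProductSet({-8/27, 3/7, 16/9, 19/2, 62, 6*E}, {-8/27, 3/7, 5/6, 16/9, 19/2}))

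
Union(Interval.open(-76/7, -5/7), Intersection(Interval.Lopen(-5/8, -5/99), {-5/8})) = Interval.open(-76/7, -5/7)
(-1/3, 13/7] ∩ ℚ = ℚ ∩ (-1/3, 13/7]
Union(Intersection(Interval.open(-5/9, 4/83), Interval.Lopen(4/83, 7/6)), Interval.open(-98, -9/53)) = Interval.open(-98, -9/53)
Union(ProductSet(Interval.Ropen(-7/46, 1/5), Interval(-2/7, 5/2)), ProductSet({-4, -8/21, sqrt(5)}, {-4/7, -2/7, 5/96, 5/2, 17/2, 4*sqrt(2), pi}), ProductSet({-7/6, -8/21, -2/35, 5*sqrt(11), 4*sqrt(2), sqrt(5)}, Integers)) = Union(ProductSet({-4, -8/21, sqrt(5)}, {-4/7, -2/7, 5/96, 5/2, 17/2, 4*sqrt(2), pi}), ProductSet({-7/6, -8/21, -2/35, 5*sqrt(11), 4*sqrt(2), sqrt(5)}, Integers), ProductSet(Interval.Ropen(-7/46, 1/5), Interval(-2/7, 5/2)))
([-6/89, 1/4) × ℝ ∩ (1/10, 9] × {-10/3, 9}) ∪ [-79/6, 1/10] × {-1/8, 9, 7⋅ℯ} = ((1/10, 1/4) × {-10/3, 9}) ∪ ([-79/6, 1/10] × {-1/8, 9, 7⋅ℯ})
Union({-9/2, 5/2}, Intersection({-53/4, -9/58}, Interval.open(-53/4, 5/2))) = {-9/2, -9/58, 5/2}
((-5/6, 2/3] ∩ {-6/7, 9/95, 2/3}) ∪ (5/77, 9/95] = (5/77, 9/95] ∪ {2/3}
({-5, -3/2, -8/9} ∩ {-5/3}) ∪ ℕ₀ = ℕ₀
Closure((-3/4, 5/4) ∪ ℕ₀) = [-3/4, 5/4] ∪ ℕ₀ ∪ (ℕ₀ \ (-3/4, 5/4))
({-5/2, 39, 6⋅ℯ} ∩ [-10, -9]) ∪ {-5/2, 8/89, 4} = {-5/2, 8/89, 4}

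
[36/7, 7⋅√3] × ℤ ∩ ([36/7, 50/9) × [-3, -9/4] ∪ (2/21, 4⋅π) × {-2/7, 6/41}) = [36/7, 50/9) × {-3}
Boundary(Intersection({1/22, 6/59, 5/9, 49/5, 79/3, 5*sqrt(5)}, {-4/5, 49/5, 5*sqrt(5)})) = {49/5, 5*sqrt(5)}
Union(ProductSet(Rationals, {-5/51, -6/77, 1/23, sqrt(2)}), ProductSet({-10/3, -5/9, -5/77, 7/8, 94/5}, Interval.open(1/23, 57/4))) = Union(ProductSet({-10/3, -5/9, -5/77, 7/8, 94/5}, Interval.open(1/23, 57/4)), ProductSet(Rationals, {-5/51, -6/77, 1/23, sqrt(2)}))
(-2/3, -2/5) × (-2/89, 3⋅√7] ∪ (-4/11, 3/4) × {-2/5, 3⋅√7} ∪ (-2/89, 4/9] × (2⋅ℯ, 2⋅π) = ((-4/11, 3/4) × {-2/5, 3⋅√7}) ∪ ((-2/3, -2/5) × (-2/89, 3⋅√7]) ∪ ((-2/89, 4/9] × (2⋅ℯ, 2⋅π))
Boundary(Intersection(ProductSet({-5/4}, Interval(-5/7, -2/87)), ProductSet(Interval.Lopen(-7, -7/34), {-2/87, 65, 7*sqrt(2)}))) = ProductSet({-5/4}, {-2/87})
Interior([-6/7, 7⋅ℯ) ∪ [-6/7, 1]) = (-6/7, 7⋅ℯ)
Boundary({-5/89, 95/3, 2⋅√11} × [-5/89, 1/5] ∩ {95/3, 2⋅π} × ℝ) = {95/3} × [-5/89, 1/5]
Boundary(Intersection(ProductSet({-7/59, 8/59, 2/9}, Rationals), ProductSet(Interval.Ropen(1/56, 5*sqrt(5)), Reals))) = ProductSet({8/59, 2/9}, Reals)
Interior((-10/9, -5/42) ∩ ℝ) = (-10/9, -5/42)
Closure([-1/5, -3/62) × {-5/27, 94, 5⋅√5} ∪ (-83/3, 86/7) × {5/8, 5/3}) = ([-83/3, 86/7] × {5/8, 5/3}) ∪ ([-1/5, -3/62] × {-5/27, 94, 5⋅√5})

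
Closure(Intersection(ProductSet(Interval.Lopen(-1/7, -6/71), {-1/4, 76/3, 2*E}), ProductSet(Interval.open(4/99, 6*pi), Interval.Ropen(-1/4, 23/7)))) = EmptySet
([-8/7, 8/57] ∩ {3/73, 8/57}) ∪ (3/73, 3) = [3/73, 3)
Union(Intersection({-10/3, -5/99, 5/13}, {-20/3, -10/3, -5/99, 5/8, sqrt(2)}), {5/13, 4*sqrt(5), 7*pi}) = {-10/3, -5/99, 5/13, 4*sqrt(5), 7*pi}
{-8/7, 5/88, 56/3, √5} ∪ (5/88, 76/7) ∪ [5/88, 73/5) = {-8/7, 56/3} ∪ [5/88, 73/5)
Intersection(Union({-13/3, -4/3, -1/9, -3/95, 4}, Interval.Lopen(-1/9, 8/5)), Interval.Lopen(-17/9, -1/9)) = {-4/3, -1/9}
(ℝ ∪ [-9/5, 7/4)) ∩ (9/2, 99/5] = (9/2, 99/5]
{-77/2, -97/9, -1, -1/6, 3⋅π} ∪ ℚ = ℚ ∪ {3⋅π}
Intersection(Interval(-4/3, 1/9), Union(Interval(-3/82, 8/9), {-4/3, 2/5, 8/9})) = Union({-4/3}, Interval(-3/82, 1/9))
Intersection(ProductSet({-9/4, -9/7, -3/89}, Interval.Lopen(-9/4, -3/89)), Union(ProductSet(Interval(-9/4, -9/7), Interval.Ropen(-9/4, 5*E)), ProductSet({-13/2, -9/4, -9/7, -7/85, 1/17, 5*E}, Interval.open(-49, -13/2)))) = ProductSet({-9/4, -9/7}, Interval.Lopen(-9/4, -3/89))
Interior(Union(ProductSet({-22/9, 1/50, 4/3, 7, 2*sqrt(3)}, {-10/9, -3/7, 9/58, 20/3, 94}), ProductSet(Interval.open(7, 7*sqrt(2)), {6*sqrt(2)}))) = EmptySet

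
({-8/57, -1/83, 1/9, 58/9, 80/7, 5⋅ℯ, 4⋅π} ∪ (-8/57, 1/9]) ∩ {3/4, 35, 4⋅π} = {4⋅π}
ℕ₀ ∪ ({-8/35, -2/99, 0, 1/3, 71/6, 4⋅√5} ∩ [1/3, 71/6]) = ℕ₀ ∪ {1/3, 71/6, 4⋅√5}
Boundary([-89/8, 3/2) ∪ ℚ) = (-∞, -89/8] ∪ [3/2, ∞)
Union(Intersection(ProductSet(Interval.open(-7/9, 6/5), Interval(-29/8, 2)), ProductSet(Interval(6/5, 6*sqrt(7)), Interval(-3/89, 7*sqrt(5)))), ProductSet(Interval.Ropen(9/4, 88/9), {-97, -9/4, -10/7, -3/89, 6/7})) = ProductSet(Interval.Ropen(9/4, 88/9), {-97, -9/4, -10/7, -3/89, 6/7})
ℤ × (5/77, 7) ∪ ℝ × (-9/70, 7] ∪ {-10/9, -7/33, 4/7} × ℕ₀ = ({-10/9, -7/33, 4/7} × ℕ₀) ∪ (ℝ × (-9/70, 7])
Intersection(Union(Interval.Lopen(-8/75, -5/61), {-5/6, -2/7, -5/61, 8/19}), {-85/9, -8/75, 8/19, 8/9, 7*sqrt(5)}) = {8/19}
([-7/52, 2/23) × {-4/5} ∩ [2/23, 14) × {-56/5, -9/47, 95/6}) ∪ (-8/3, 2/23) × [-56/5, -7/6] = (-8/3, 2/23) × [-56/5, -7/6]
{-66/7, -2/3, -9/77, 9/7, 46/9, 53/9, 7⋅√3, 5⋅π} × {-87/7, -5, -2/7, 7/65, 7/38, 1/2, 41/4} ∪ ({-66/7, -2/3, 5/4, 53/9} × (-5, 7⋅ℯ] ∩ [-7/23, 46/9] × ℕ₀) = ({5/4} × {0, 1, …, 19}) ∪ ({-66/7, -2/3, -9/77, 9/7, 46/9, 53/9, 7⋅√3, 5⋅π} × {-87/7, -5, -2/7, 7/65, 7/38, 1/2, 41/4})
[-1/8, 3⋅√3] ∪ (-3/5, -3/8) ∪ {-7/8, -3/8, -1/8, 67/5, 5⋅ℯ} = {-7/8, 67/5, 5⋅ℯ} ∪ (-3/5, -3/8] ∪ [-1/8, 3⋅√3]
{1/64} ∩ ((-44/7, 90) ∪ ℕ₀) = {1/64}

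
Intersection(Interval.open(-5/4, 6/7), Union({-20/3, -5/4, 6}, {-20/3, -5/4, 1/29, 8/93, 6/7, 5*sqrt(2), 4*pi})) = {1/29, 8/93}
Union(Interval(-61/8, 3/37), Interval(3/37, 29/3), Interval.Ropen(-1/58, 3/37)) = Interval(-61/8, 29/3)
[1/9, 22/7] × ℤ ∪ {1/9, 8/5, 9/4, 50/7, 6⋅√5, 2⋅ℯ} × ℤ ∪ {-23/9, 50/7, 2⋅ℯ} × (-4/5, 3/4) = ({-23/9, 50/7, 2⋅ℯ} × (-4/5, 3/4)) ∪ (([1/9, 22/7] ∪ {50/7, 6⋅√5, 2⋅ℯ}) × ℤ)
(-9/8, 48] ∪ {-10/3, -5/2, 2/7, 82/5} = {-10/3, -5/2} ∪ (-9/8, 48]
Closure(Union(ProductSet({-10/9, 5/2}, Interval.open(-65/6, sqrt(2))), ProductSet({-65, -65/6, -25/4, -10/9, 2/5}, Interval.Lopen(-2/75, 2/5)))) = Union(ProductSet({-10/9, 5/2}, Interval(-65/6, sqrt(2))), ProductSet({-65, -65/6, -25/4, -10/9, 2/5}, Interval(-2/75, 2/5)))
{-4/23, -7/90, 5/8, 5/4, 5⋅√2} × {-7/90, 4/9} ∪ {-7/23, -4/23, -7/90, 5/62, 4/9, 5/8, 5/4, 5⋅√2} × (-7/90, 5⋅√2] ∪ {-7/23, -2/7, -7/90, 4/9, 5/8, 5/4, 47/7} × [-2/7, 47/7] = ({-4/23, -7/90, 5/8, 5/4, 5⋅√2} × {-7/90, 4/9}) ∪ ({-7/23, -2/7, -7/90, 4/9, 5/8, 5/4, 47/7} × [-2/7, 47/7]) ∪ ({-7/23, -4/23, -7/90, 5/62, 4/9, 5/8, 5/4, 5⋅√2} × (-7/90, 5⋅√2])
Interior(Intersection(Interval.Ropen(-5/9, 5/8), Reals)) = Interval.open(-5/9, 5/8)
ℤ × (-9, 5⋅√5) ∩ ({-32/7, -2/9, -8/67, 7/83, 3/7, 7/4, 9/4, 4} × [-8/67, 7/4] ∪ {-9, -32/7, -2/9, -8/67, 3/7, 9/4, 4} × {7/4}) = ({-9, 4} × {7/4}) ∪ ({4} × [-8/67, 7/4])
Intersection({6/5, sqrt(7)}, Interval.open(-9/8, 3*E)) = {6/5, sqrt(7)}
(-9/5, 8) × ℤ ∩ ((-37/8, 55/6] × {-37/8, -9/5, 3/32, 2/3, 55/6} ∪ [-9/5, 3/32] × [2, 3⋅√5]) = (-9/5, 3/32] × {2, 3, …, 6}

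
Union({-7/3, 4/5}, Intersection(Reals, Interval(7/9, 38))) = Union({-7/3}, Interval(7/9, 38))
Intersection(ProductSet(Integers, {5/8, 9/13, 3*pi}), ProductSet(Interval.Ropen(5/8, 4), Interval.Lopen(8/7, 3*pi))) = ProductSet(Range(1, 4, 1), {3*pi})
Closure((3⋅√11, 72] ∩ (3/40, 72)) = [3⋅√11, 72]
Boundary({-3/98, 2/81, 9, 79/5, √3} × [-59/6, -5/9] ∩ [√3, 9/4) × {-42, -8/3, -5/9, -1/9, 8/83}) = {√3} × {-8/3, -5/9}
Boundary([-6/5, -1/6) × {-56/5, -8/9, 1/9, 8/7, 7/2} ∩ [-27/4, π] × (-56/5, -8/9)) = ∅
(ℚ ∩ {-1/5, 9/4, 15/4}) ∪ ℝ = ℝ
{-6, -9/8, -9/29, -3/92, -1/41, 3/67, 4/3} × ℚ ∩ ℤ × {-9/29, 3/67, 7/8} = {-6} × {-9/29, 3/67, 7/8}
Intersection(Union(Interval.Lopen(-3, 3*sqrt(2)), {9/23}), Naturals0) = Range(0, 5, 1)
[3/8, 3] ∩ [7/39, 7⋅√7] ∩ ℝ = [3/8, 3]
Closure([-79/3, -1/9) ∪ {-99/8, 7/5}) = [-79/3, -1/9] ∪ {7/5}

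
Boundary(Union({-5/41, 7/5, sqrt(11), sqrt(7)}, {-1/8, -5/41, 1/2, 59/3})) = {-1/8, -5/41, 1/2, 7/5, 59/3, sqrt(11), sqrt(7)}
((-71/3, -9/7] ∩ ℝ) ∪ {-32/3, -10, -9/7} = (-71/3, -9/7]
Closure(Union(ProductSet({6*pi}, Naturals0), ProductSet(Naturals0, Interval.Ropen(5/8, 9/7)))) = Union(ProductSet({6*pi}, Naturals0), ProductSet(Naturals0, Interval(5/8, 9/7)))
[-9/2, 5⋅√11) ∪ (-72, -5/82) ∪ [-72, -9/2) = [-72, 5⋅√11)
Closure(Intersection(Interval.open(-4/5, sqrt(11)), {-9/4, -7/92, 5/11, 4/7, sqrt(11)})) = {-7/92, 5/11, 4/7}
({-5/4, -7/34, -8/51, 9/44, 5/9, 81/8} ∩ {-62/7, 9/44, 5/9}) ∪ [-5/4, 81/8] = [-5/4, 81/8]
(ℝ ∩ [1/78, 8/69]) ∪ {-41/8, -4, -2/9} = {-41/8, -4, -2/9} ∪ [1/78, 8/69]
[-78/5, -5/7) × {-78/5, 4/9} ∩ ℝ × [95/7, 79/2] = ∅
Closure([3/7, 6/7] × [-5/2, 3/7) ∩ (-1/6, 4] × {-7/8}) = [3/7, 6/7] × {-7/8}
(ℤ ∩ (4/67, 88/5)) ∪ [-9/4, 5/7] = [-9/4, 5/7] ∪ {1, 2, …, 17}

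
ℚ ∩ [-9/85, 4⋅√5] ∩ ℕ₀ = {0, 1, …, 8}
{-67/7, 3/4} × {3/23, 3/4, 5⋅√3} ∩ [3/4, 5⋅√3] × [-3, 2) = {3/4} × {3/23, 3/4}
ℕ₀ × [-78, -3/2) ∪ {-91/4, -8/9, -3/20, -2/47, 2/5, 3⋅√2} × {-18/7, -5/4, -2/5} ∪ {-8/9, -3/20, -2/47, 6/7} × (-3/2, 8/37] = (ℕ₀ × [-78, -3/2)) ∪ ({-8/9, -3/20, -2/47, 6/7} × (-3/2, 8/37]) ∪ ({-91/4, -8/9, -3/20, -2/47, 2/5, 3⋅√2} × {-18/7, -5/4, -2/5})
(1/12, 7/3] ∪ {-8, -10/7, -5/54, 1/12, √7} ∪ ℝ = (-∞, ∞)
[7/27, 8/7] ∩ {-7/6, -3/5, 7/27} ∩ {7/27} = {7/27}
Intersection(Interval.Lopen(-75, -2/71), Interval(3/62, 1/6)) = EmptySet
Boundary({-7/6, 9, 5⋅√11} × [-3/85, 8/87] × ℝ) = {-7/6, 9, 5⋅√11} × [-3/85, 8/87] × ℝ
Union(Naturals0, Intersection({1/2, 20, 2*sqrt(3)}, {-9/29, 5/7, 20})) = Naturals0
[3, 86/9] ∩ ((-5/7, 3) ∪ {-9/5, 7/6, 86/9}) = {86/9}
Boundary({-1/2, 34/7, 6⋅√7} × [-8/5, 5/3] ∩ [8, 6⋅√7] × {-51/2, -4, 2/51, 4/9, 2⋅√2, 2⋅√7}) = {6⋅√7} × {2/51, 4/9}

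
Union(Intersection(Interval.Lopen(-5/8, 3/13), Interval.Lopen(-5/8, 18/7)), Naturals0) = Union(Interval.Lopen(-5/8, 3/13), Naturals0)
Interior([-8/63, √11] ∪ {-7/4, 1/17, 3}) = (-8/63, √11)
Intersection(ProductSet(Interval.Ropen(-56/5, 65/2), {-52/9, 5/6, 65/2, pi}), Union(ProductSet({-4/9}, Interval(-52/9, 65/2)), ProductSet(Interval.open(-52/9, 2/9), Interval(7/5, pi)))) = Union(ProductSet({-4/9}, {-52/9, 5/6, 65/2, pi}), ProductSet(Interval.open(-52/9, 2/9), {pi}))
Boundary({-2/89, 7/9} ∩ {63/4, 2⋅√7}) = ∅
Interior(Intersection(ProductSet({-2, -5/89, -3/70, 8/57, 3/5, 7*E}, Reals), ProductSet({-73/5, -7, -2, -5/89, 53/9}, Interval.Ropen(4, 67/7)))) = EmptySet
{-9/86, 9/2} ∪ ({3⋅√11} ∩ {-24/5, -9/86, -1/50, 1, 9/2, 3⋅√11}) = {-9/86, 9/2, 3⋅√11}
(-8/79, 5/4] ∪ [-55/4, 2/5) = [-55/4, 5/4]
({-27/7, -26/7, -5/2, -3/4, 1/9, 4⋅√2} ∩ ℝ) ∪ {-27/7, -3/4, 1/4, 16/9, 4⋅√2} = {-27/7, -26/7, -5/2, -3/4, 1/9, 1/4, 16/9, 4⋅√2}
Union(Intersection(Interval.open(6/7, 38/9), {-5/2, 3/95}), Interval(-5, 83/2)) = Interval(-5, 83/2)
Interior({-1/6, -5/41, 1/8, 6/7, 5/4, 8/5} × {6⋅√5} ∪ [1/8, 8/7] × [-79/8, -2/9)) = (1/8, 8/7) × (-79/8, -2/9)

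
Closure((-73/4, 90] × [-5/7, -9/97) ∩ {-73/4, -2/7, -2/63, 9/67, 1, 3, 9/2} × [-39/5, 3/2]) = {-2/7, -2/63, 9/67, 1, 3, 9/2} × [-5/7, -9/97]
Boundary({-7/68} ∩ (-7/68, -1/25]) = ∅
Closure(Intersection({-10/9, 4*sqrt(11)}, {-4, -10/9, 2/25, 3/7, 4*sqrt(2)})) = {-10/9}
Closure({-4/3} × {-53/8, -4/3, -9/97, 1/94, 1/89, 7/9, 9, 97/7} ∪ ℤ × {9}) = (ℤ × {9}) ∪ ({-4/3} × {-53/8, -4/3, -9/97, 1/94, 1/89, 7/9, 9, 97/7})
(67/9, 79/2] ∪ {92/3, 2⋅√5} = {2⋅√5} ∪ (67/9, 79/2]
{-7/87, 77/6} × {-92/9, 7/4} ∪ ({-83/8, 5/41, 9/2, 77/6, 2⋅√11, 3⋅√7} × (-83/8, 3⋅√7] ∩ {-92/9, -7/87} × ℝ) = {-7/87, 77/6} × {-92/9, 7/4}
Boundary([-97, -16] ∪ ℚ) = (-∞, -97] ∪ [-16, ∞)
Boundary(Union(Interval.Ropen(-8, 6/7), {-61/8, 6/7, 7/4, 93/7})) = {-8, 6/7, 7/4, 93/7}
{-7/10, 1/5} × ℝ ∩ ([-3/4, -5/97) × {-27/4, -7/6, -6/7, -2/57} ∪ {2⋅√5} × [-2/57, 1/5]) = {-7/10} × {-27/4, -7/6, -6/7, -2/57}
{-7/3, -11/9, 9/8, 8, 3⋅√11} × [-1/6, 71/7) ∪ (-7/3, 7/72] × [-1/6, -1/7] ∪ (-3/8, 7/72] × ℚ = ((-3/8, 7/72] × ℚ) ∪ ((-7/3, 7/72] × [-1/6, -1/7]) ∪ ({-7/3, -11/9, 9/8, 8, 3⋅√11} × [-1/6, 71/7))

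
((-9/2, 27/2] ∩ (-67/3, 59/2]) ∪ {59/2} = (-9/2, 27/2] ∪ {59/2}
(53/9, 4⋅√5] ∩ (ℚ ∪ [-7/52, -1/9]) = ℚ ∩ (53/9, 4⋅√5]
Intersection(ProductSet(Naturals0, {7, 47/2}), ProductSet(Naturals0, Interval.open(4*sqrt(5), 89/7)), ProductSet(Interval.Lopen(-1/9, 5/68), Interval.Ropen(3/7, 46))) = EmptySet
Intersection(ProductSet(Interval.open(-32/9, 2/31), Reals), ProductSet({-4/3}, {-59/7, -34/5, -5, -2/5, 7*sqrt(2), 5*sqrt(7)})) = ProductSet({-4/3}, {-59/7, -34/5, -5, -2/5, 7*sqrt(2), 5*sqrt(7)})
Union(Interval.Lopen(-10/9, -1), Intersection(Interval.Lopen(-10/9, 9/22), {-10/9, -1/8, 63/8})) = Union({-1/8}, Interval.Lopen(-10/9, -1))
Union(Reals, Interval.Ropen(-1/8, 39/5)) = Interval(-oo, oo)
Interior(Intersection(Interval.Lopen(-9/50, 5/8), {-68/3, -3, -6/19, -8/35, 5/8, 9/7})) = EmptySet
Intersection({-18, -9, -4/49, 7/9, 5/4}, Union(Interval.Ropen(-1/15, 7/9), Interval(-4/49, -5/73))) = {-4/49}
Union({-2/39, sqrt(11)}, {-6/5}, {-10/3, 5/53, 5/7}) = {-10/3, -6/5, -2/39, 5/53, 5/7, sqrt(11)}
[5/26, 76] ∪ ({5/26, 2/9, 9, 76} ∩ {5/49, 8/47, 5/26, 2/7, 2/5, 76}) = [5/26, 76]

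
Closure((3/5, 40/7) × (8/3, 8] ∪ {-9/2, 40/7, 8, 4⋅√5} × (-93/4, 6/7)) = ({3/5, 40/7} × [8/3, 8]) ∪ ([3/5, 40/7] × {8/3, 8}) ∪ ((3/5, 40/7) × (8/3, 8]) ∪ ({-9/2, 40/7, 8, 4⋅√5} × [-93/4, 6/7])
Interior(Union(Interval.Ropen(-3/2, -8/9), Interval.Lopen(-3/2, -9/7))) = Interval.open(-3/2, -8/9)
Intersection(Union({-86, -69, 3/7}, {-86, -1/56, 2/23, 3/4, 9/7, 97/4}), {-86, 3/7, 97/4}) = {-86, 3/7, 97/4}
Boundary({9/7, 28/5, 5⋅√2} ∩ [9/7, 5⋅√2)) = {9/7, 28/5}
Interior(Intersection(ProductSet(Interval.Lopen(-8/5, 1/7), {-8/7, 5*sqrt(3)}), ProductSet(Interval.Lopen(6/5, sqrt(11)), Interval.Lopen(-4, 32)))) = EmptySet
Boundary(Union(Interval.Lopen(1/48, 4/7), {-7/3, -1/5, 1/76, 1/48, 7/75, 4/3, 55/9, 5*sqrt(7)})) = {-7/3, -1/5, 1/76, 1/48, 4/7, 4/3, 55/9, 5*sqrt(7)}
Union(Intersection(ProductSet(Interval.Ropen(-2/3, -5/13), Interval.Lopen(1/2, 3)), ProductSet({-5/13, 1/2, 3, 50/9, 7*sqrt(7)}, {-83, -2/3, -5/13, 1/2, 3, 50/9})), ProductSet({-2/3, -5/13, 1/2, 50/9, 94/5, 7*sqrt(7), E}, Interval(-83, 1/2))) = ProductSet({-2/3, -5/13, 1/2, 50/9, 94/5, 7*sqrt(7), E}, Interval(-83, 1/2))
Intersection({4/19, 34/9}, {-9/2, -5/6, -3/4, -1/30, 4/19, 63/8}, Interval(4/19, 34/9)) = {4/19}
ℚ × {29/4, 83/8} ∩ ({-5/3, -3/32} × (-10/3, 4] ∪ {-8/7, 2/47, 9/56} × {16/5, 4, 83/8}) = {-8/7, 2/47, 9/56} × {83/8}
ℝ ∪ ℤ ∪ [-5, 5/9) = (-∞, ∞)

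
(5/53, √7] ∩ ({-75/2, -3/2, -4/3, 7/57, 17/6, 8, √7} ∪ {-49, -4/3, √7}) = {7/57, √7}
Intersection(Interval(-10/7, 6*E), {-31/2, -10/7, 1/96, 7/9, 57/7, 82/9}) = {-10/7, 1/96, 7/9, 57/7, 82/9}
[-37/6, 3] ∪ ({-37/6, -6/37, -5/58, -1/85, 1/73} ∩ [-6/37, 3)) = [-37/6, 3]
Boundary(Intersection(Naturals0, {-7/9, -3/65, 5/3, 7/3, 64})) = {64}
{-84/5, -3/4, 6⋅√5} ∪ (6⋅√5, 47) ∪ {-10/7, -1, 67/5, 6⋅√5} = {-84/5, -10/7, -1, -3/4, 67/5} ∪ [6⋅√5, 47)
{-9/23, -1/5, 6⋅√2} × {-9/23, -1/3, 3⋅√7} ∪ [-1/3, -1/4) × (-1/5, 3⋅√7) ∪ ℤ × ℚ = (ℤ × ℚ) ∪ ([-1/3, -1/4) × (-1/5, 3⋅√7)) ∪ ({-9/23, -1/5, 6⋅√2} × {-9/23, -1/3, 3⋅√7})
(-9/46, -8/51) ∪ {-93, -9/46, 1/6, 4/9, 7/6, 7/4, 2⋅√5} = {-93, 1/6, 4/9, 7/6, 7/4, 2⋅√5} ∪ [-9/46, -8/51)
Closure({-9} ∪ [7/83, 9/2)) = {-9} ∪ [7/83, 9/2]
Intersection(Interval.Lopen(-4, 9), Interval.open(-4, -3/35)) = Interval.open(-4, -3/35)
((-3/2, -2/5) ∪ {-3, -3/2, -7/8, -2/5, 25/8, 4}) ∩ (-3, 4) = [-3/2, -2/5] ∪ {25/8}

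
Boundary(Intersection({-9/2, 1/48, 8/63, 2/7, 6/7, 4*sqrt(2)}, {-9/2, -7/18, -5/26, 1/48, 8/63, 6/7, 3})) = {-9/2, 1/48, 8/63, 6/7}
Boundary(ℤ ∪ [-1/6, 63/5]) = {-1/6, 63/5} ∪ (ℤ \ (-1/6, 63/5))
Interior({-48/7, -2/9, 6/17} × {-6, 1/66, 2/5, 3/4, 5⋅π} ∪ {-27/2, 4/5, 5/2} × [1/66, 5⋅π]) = ∅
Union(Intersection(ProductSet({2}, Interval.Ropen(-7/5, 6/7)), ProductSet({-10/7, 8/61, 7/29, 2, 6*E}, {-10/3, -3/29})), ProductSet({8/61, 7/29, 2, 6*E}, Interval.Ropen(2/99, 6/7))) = Union(ProductSet({2}, {-3/29}), ProductSet({8/61, 7/29, 2, 6*E}, Interval.Ropen(2/99, 6/7)))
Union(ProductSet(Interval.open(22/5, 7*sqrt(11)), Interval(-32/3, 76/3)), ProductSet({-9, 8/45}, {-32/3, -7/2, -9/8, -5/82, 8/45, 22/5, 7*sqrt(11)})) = Union(ProductSet({-9, 8/45}, {-32/3, -7/2, -9/8, -5/82, 8/45, 22/5, 7*sqrt(11)}), ProductSet(Interval.open(22/5, 7*sqrt(11)), Interval(-32/3, 76/3)))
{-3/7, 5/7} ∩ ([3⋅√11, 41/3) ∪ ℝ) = {-3/7, 5/7}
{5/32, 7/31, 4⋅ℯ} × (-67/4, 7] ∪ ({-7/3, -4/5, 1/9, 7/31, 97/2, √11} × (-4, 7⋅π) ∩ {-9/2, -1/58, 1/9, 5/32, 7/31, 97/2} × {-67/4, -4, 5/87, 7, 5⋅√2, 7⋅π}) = ({5/32, 7/31, 4⋅ℯ} × (-67/4, 7]) ∪ ({1/9, 7/31, 97/2} × {5/87, 7, 5⋅√2})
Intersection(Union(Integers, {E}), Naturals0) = Naturals0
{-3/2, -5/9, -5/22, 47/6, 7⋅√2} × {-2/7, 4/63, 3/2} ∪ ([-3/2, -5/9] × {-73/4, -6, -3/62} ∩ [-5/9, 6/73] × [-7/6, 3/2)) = ({-5/9} × {-3/62}) ∪ ({-3/2, -5/9, -5/22, 47/6, 7⋅√2} × {-2/7, 4/63, 3/2})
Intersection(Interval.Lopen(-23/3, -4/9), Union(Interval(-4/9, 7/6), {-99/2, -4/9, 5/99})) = {-4/9}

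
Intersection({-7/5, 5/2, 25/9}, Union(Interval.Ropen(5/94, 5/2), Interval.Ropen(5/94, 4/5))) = EmptySet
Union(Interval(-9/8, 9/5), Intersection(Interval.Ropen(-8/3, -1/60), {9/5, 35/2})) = Interval(-9/8, 9/5)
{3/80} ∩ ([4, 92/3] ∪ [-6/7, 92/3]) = {3/80}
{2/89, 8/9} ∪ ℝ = ℝ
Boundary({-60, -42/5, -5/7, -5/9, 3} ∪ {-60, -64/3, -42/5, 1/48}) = {-60, -64/3, -42/5, -5/7, -5/9, 1/48, 3}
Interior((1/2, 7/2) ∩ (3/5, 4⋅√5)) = (3/5, 7/2)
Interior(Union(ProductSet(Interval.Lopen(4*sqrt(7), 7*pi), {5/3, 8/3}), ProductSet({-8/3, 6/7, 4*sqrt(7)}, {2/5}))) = EmptySet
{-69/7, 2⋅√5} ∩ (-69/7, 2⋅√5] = {2⋅√5}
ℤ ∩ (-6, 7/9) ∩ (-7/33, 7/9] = {0}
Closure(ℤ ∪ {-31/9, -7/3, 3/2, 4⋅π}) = ℤ ∪ {-31/9, -7/3, 3/2, 4⋅π}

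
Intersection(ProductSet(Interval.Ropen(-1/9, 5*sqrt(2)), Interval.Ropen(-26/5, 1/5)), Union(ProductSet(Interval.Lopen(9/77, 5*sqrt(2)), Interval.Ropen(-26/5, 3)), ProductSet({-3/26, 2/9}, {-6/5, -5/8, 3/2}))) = ProductSet(Interval.open(9/77, 5*sqrt(2)), Interval.Ropen(-26/5, 1/5))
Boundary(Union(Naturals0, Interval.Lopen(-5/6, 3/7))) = Union(Complement(Naturals0, Interval.open(-5/6, 3/7)), {-5/6, 3/7})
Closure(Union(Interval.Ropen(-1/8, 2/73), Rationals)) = Union(Interval(-oo, oo), Rationals)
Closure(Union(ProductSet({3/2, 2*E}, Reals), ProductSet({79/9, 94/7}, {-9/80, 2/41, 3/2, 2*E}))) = Union(ProductSet({3/2, 2*E}, Reals), ProductSet({79/9, 94/7}, {-9/80, 2/41, 3/2, 2*E}))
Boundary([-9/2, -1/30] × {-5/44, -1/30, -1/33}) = [-9/2, -1/30] × {-5/44, -1/30, -1/33}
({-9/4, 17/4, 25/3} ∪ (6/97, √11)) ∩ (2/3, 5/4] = (2/3, 5/4]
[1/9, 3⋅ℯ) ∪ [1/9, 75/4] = [1/9, 75/4]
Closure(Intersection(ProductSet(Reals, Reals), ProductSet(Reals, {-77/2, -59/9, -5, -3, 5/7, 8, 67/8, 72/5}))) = ProductSet(Reals, {-77/2, -59/9, -5, -3, 5/7, 8, 67/8, 72/5})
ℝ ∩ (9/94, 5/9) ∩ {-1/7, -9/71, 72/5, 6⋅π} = ∅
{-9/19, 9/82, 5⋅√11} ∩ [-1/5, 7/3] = {9/82}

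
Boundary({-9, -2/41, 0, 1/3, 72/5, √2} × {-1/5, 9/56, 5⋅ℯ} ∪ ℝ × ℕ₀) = (ℝ × ℕ₀) ∪ ({-9, -2/41, 0, 1/3, 72/5, √2} × {-1/5, 9/56, 5⋅ℯ})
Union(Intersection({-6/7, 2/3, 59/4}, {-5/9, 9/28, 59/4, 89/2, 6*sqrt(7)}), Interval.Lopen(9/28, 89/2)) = Interval.Lopen(9/28, 89/2)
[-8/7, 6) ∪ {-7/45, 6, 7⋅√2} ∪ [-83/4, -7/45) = [-83/4, 6] ∪ {7⋅√2}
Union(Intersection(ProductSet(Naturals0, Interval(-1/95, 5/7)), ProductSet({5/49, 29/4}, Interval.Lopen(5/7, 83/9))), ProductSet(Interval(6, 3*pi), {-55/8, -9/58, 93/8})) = ProductSet(Interval(6, 3*pi), {-55/8, -9/58, 93/8})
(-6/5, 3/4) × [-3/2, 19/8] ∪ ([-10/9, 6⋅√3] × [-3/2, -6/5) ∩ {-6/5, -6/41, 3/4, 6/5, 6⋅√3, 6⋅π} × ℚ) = ((-6/5, 3/4) × [-3/2, 19/8]) ∪ ({-6/41, 3/4, 6/5, 6⋅√3} × (ℚ ∩ [-3/2, -6/5)))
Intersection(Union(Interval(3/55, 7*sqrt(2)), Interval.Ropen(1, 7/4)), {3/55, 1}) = {3/55, 1}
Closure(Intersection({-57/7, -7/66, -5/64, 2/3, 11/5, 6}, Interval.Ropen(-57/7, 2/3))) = {-57/7, -7/66, -5/64}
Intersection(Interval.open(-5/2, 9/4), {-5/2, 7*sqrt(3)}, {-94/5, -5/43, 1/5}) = EmptySet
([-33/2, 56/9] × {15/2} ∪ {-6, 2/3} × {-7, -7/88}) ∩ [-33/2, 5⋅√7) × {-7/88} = {-6, 2/3} × {-7/88}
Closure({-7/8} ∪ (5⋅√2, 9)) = {-7/8} ∪ [5⋅√2, 9]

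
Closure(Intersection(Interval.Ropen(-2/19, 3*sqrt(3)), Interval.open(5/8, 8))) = Interval(5/8, 3*sqrt(3))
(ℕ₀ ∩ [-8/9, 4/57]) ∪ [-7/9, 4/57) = [-7/9, 4/57) ∪ {0}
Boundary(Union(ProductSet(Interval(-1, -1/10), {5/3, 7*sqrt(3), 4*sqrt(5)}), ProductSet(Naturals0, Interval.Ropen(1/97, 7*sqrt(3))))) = Union(ProductSet(Interval(-1, -1/10), {5/3, 7*sqrt(3), 4*sqrt(5)}), ProductSet(Naturals0, Interval(1/97, 7*sqrt(3))))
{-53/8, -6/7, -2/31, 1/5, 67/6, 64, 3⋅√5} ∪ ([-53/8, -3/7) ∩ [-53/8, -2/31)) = [-53/8, -3/7) ∪ {-2/31, 1/5, 67/6, 64, 3⋅√5}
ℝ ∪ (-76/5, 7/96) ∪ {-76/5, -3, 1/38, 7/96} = (-∞, ∞)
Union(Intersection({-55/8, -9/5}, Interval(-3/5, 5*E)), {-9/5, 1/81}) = {-9/5, 1/81}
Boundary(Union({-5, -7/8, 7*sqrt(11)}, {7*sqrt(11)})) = {-5, -7/8, 7*sqrt(11)}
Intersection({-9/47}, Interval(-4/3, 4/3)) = {-9/47}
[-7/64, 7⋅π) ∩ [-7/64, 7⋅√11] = [-7/64, 7⋅π)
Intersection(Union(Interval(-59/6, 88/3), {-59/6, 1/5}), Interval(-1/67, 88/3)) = Interval(-1/67, 88/3)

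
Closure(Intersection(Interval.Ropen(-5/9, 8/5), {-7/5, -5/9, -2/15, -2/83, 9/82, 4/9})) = {-5/9, -2/15, -2/83, 9/82, 4/9}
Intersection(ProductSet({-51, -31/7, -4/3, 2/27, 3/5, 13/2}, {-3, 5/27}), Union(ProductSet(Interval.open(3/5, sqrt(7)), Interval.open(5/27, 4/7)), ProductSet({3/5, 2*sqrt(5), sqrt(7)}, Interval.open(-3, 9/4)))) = ProductSet({3/5}, {5/27})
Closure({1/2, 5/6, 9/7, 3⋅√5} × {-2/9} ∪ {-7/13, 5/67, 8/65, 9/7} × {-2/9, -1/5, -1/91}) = ({-7/13, 5/67, 8/65, 9/7} × {-2/9, -1/5, -1/91}) ∪ ({1/2, 5/6, 9/7, 3⋅√5} × {-2/9})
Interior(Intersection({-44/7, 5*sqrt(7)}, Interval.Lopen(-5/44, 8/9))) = EmptySet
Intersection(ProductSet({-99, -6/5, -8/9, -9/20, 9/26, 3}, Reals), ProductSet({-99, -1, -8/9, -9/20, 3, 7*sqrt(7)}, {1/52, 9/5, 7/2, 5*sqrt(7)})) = ProductSet({-99, -8/9, -9/20, 3}, {1/52, 9/5, 7/2, 5*sqrt(7)})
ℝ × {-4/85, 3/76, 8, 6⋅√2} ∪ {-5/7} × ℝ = ({-5/7} × ℝ) ∪ (ℝ × {-4/85, 3/76, 8, 6⋅√2})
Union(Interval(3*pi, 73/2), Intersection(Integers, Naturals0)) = Union(Interval(3*pi, 73/2), Naturals0)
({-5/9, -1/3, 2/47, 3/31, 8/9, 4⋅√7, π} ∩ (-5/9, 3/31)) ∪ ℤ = ℤ ∪ {-1/3, 2/47}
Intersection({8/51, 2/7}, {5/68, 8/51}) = {8/51}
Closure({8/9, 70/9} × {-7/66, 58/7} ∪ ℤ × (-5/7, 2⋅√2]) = ({8/9, 70/9} × {-7/66, 58/7}) ∪ (ℤ × [-5/7, 2⋅√2])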